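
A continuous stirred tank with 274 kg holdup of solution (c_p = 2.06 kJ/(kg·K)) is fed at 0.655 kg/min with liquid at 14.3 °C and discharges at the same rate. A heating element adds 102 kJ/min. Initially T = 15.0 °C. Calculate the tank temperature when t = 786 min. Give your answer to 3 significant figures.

78.5 °C

Heat balance on the well-mixed liquid: M c_p dT/dt = ṁ c_p (T_in − T) + 102.
Rearrange: dT/dt = (T_ss − T)/τ with τ = M/ṁ = 418.32 min and T_ss = T_in + Q̇/(ṁ c_p) = 89.895 °C.
Integrating: T(t) = T_ss + (T₀ − T_ss) e^(−t/τ).
T(786) = 89.895 + (-74.895)·e^(−786/418.32) = 89.895 + (-74.895)·0.15275 = 78.454 °C.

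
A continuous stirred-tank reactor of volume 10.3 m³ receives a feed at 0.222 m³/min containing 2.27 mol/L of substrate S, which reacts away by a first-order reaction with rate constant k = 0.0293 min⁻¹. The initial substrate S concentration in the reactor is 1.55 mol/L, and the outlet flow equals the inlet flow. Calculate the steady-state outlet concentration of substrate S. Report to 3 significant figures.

0.962 mol/L

Accumulation = in − out − consumed: V dC/dt = Q C_in − Q C − k V C.
At steady state: 0 = Q C_in − (Q + kV) C_ss, so C_ss = Q C_in/(Q + kV).
C_ss = 0.222·2.27/(0.222 + 0.0293·10.3) = 0.50394/0.52379 = 0.96210 mol/L.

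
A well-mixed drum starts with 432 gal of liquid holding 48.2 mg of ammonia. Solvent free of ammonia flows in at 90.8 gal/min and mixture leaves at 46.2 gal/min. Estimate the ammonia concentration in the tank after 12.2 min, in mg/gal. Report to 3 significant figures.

0.0212 mg/gal

Total volume: dV/dt = Q_in − Q_out = 44.600 gal/min, so V(t) = 432 + 44.600 t and V(12.2) = 976.12 gal.
Species balance (pure solvent in): dm/dt = −Q_out · m/V(t).
Separate: dm/m = −Q_out dt/V(t) ⇒ ln(m/m₀) = −(Q_out/(Q_in−Q_out)) ln(V/V₀).
m = m₀ (V₀/V)^(Q_out/(Q_in−Q_out)) = 48.2 × (432/976.12)^(1.0359) = 20.717 mg.
C = m/V = 20.717/976.12 = 0.021224 mg/gal.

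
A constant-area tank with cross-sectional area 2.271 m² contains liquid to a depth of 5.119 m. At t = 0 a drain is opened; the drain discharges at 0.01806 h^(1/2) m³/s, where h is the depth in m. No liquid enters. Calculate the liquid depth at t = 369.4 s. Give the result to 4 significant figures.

A dh/dt = −Q_out = −0.01806 √h.
This is separable: 2 d(√h)/dt = −0.01806/A, so √h = √h₀ − (0.01806/(2A)) t.
√h = √5.119 − 0.01806·369.4/(2·2.271) = 2.26252 − 1.46882 = 0.793704.
h = 0.793704² = 0.629967 m.

0.6300 m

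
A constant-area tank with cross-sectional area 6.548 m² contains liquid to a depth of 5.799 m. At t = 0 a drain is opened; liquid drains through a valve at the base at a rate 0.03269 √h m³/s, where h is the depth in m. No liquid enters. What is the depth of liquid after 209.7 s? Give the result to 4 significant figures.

3.552 m

Volume balance on the tank: A dh/dt = −0.03269 √h.
∫ h^(−1/2) dh = −(0.03269/A) ∫ dt, giving 2√h = 2√h₀ − (0.03269/A) t.
√h = √5.799 − 0.03269·209.7/(2·6.548) = 2.40811 − 0.523449 = 1.88466.
h = 1.88466² = 3.55195 m.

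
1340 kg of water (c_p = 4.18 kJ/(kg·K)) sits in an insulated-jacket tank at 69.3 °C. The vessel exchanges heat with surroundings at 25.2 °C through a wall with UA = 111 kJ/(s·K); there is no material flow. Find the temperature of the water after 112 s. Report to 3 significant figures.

Heat balance on the well-mixed liquid: M c_p dT/dt = −UA(T − T_amb).
dT/dt = (T_ss − T)/τ with T_ss = T_amb = 25.200 °C, τ = M c_p/UA = 1340·4.18/111 = 50.461 s.
Integrating: T(t) = T_ss + (T₀ − T_ss) e^(−t/τ).
T(112) = 25.200 + (44.100)·0.10866 = 29.992 °C.

30.0 °C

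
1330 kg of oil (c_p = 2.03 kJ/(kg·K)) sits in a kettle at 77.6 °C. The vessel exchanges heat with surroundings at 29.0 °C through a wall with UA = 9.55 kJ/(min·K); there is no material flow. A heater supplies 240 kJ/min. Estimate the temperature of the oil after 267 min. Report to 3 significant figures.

63.3 °C

Lumped-capacitance energy balance: M c_p dT/dt = UA(T_amb − T) + Q̇.
dT/dt = (T_ss − T)/τ with T_ss = T_amb + Q̇/UA = 29.0 + 240/9.55 = 54.131 °C, τ = M c_p/UA = 1330·2.03/9.55 = 282.71 min.
Integrating: T(t) = T_ss + (T₀ − T_ss) e^(−t/τ).
T(267) = 54.131 + (23.469)·0.38890 = 63.258 °C.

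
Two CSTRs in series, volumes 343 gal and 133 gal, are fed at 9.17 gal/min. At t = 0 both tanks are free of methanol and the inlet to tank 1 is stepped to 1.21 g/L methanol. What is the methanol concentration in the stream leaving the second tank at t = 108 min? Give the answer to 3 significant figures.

1.10 g/L

Time constants: τᵢ = Vᵢ/Q for each well-mixed tank.
τ₁ = 343/9.17 = 37.405 min; τ₂ = 133/9.17 = 14.504 min.
Tank 1: C₁ = C_in(1 − e^(−t/τ₁)). Tank 2 (τ₁ ≠ τ₂): C₂ = C_in[1 − (τ₁ e^(−t/τ₁) − τ₂ e^(−t/τ₂))/(τ₁ − τ₂)].
At t = 108: e^(−t/τ₁) = 0.055724, e^(−t/τ₂) = 0.00058359.
C₂ = 1.21·[1 − (37.405·0.055724 − 14.504·0.00058359)/(22.901)] = 1.21·0.90935 = 1.1003 g/L.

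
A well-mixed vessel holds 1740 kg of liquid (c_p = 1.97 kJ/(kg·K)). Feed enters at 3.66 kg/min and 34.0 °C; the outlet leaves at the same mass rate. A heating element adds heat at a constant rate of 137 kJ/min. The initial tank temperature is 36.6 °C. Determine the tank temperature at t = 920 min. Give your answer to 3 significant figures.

Energy balance: M c_p dT/dt = ṁ c_p (T_in − T) + 137.
Rearrange: dT/dt = (T_ss − T)/τ with τ = M/ṁ = 475.41 min and T_ss = T_in + Q̇/(ṁ c_p) = 53.001 °C.
Solution: T(t) = T_ss + (T₀ − T_ss) e^(−t/τ).
T(920) = 53.001 + (-16.401)·e^(−920/475.41) = 53.001 + (-16.401)·0.14440 = 50.633 °C.

50.6 °C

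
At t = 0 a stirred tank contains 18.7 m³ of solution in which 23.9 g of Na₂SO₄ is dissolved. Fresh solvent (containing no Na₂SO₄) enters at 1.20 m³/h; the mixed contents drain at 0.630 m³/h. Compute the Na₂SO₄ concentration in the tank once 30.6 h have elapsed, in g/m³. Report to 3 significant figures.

0.319 g/m³

Total volume: dV/dt = Q_in − Q_out = 0.57000 m³/h, so V(t) = 18.7 + 0.57000 t and V(30.6) = 36.142 m³.
Species balance (pure solvent in): dm/dt = −Q_out · m/V(t).
dm/m = −Q_out dt/(V₀ + 0.57000 t); integrating gives ln(m/m₀) = −(Q_out/(Q_in−Q_out)) ln(V/V₀).
m = m₀ (V₀/V)^(Q_out/(Q_in−Q_out)) = 23.9 × (18.7/36.142)^(1.1053) = 11.537 g.
C = m/V = 11.537/36.142 = 0.31922 g/m³.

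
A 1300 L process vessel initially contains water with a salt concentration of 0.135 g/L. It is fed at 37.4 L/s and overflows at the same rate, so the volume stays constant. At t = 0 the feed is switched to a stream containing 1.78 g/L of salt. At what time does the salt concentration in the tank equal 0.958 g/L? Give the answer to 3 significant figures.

24.1 s

Species balance: V dC/dt = Q(C_in − C) ⇒ τ = V/Q = 34.759 s.
C(t) = C_in + (C₀ − C_in) e^(−t/τ). Set C = 0.958 and solve for t:
e^(−t/τ) = (C − C_in)/(C₀ − C_in) = (0.958 − 1.78)/(0.135 − 1.78) = 0.49970
t = −τ ln(…) = 34.759 × 0.69376 = 24.114 s.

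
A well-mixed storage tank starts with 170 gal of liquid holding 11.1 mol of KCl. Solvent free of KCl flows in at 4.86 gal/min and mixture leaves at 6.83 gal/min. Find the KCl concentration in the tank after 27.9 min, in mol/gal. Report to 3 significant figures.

0.0249 mol/gal

Total volume: dV/dt = Q_in − Q_out = -1.9700 gal/min, so V(t) = 170 − 1.9700 t and V(27.9) = 115.04 gal.
Species balance (pure solvent in): dm/dt = −Q_out · m/V(t).
Separate: dm/m = −Q_out dt/V(t) ⇒ ln(m/m₀) = −(Q_out/(Q_in−Q_out)) ln(V/V₀).
m = m₀ (V₀/V)^(Q_out/(Q_in−Q_out)) = 11.1 × (170/115.04)^(-3.4670) = 2.8660 mol.
C = m/V = 2.8660/115.04 = 0.024914 mol/gal.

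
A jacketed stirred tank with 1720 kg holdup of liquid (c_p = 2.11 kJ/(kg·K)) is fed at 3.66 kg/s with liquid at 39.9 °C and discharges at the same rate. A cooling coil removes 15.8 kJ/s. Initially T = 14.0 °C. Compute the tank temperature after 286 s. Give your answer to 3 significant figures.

24.9 °C

First-law balance (no shaft work): M c_p dT/dt = ṁ c_p (T_in − T) − 15.8.
τ = M/ṁ = 469.95 s; T_ss = T_in − Q̇/(ṁ c_p) = 39.9 − 15.8/(3.66·2.11) = 37.854 °C.
Solution: T(t) = T_ss + (T₀ − T_ss) e^(−t/τ).
T(286) = 37.854 + (-23.854)·e^(−286/469.95) = 37.854 + (-23.854)·0.54412 = 24.875 °C.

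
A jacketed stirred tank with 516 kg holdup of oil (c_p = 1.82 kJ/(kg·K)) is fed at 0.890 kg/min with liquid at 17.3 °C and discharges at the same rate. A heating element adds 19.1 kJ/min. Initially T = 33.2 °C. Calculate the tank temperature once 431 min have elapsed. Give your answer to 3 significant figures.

Energy balance: M c_p dT/dt = ṁ c_p (T_in − T) + 19.1.
Rearrange: dT/dt = (T_ss − T)/τ with τ = M/ṁ = 579.78 min and T_ss = T_in + Q̇/(ṁ c_p) = 29.092 °C.
Solution: T(t) = T_ss + (T₀ − T_ss) e^(−t/τ).
T(431) = 29.092 + (4.1084)·e^(−431/579.78) = 29.092 + (4.1084)·0.47550 = 31.045 °C.

31.0 °C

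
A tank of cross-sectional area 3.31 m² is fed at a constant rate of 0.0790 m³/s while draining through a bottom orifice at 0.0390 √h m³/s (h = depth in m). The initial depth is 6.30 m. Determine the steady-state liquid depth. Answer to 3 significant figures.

4.10 m

Level balance: A dh/dt = 0.0790 − 0.0390 √h. Setting dh/dt = 0:
Q_in = 0.0390 √h_ss ⇒ √h_ss = 0.0790/0.0390 = 2.0256.
h_ss = 2.0256² = 4.1032 m. (Since h₀ = 6.30 m > h_ss, the level will fall toward this value.)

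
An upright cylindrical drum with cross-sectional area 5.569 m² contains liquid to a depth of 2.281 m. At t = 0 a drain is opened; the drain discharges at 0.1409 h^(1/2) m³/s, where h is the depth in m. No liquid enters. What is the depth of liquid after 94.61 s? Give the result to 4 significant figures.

0.09825 m

With no inflow, A dh/dt = −0.1409 √h.
This is separable: 2 d(√h)/dt = −0.1409/A, so √h = √h₀ − (0.1409/(2A)) t.
√h = √2.281 − 0.1409·94.61/(2·5.569) = 1.51030 − 1.19685 = 0.313445.
h = 0.313445² = 0.0982477 m.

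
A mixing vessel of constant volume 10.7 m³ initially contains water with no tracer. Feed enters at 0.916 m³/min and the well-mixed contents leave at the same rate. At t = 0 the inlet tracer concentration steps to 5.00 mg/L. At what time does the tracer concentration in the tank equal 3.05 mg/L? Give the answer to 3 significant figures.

Accumulation = in − out for the solute gives V dC/dt = Q(C_in − C), so τ = V/Q = 11.681 min.
C(t) = C_in + (C₀ − C_in) e^(−t/τ). Set C = 3.05 and solve for t:
e^(−t/τ) = (C − C_in)/(C₀ − C_in) = (3.05 − 5.00)/(0 − 5.00) = 0.39000
t = −τ ln(…) = 11.681 × 0.94161 = 10.999 min.

11.0 min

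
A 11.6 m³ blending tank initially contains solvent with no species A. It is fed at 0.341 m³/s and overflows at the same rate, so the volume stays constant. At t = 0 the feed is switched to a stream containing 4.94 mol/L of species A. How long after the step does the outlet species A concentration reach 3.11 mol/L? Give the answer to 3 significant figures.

Species balance: V dC/dt = Q(C_in − C) ⇒ τ = V/Q = 34.018 s.
C(t) = C_in + (C₀ − C_in) e^(−t/τ). Set C = 3.11 and solve for t:
e^(−t/τ) = (C − C_in)/(C₀ − C_in) = (3.11 − 4.94)/(0 − 4.94) = 0.37045
t = −τ ln(…) = 34.018 × 0.99305 = 33.781 s.

33.8 s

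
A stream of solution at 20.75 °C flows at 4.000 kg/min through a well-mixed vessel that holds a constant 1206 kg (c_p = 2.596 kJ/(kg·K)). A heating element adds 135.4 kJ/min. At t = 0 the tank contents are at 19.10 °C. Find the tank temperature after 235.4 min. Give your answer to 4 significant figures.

First-law balance (no shaft work): M c_p dT/dt = ṁ c_p (T_in − T) + 135.4.
τ = M/ṁ = 301.500 min; T_ss = T_in + Q̇/(ṁ c_p) = 20.75 + 135.4/(4.000·2.596) = 33.7893 °C.
This is linear first-order; T(t) = T_ss + (T₀ − T_ss) e^(−t/τ).
T(235.4) = 33.7893 + (-14.6893)·e^(−235.4/301.500) = 33.7893 + (-14.6893)·0.458056 = 27.0608 °C.

27.06 °C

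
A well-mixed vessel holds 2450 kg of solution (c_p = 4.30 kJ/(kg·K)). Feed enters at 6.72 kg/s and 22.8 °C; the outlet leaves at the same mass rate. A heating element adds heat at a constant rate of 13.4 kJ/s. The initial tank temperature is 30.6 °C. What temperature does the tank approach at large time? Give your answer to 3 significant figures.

23.3 °C

M c_p dT/dt = ṁ c_p (T_in − T) + Q̇.
At steady state dT/dt = 0 ⇒ T_ss = T_in + Q̇/(ṁ c_p) = 22.8 + 13.4/(6.72·4.30) = 23.264 °C.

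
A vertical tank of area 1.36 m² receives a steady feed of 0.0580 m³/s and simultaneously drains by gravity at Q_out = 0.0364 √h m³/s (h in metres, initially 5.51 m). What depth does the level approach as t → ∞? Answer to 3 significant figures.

2.54 m

Level balance: A dh/dt = 0.0580 − 0.0364 √h. Setting dh/dt = 0:
Q_in = 0.0364 √h_ss ⇒ √h_ss = 0.0580/0.0364 = 1.5934.
h_ss = 1.5934² = 2.5389 m. (Since h₀ = 5.51 m > h_ss, the level will fall toward this value.)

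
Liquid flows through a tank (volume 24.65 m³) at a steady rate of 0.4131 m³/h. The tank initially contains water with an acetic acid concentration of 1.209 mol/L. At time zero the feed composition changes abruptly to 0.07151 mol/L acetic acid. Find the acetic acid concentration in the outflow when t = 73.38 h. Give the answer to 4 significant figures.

Transient balance on the dissolved component: V dC/dt = Q(C_in − C).
Time constant τ = V/Q = 24.65/0.4131 = 59.6708 h.
Integrating: C(t) = C_in + (C₀ − C_in) e^(−t/τ).
C(73.38) = 0.07151 + (1.209 − 0.07151)·e^(−73.38/59.6708) = 0.07151 + (1.13749)·0.292366 = 0.404074 mol/L.

0.4041 mol/L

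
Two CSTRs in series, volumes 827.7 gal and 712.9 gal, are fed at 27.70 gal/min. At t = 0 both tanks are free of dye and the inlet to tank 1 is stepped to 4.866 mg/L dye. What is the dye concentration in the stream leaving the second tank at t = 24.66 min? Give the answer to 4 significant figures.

Each tank obeys Vᵢ dCᵢ/dt = Q(Cᵢ₋₁ − Cᵢ), so τᵢ = Vᵢ/Q.
τ₁ = 827.7/27.70 = 29.8809 min; τ₂ = 712.9/27.70 = 25.7365 min.
Solving the cascade with C₁(0)=C₂(0)=0 gives C₂(t) = C_in[1 − (τ₁ e^(−t/τ₁) − τ₂ e^(−t/τ₂))/(τ₁ − τ₂)].
At t = 24.66: e^(−t/τ₁) = 0.438113, e^(−t/τ₂) = 0.383593.
C₂ = 4.866·[1 − (29.8809·0.438113 − 25.7365·0.383593)/(4.14440)] = 4.866·0.223317 = 1.08666 mg/L.

1.087 mg/L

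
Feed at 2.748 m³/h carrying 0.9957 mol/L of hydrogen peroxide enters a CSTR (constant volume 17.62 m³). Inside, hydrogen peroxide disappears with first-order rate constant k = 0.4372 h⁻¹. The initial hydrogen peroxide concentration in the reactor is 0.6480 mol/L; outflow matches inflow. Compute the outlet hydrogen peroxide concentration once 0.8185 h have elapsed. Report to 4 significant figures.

0.4995 mol/L

Accumulation = in − out − consumed: V dC/dt = Q C_in − Q C − k V C.
dC/dt = (Q/V) C_in − (Q/V + k) C; effective rate a = Q/V + k = 0.155959 + 0.4372 = 0.593159 h⁻¹.
C_ss = Q C_in/(Q + kV) = 0.261799 mol/L; C(t) = C_ss + (C₀ − C_ss) e^(−a t).
C(0.8185) = 0.261799 + (0.386201)·e^(−0.593159·0.8185) = 0.261799 + (0.386201)·0.615389 = 0.499463 mol/L.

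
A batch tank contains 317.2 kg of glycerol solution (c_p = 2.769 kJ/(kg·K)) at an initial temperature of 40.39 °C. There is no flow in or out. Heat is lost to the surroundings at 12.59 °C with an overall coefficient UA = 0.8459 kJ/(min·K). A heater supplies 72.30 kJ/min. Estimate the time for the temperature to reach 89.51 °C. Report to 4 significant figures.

1982 min

Lumped-capacitance energy balance: M c_p dT/dt = UA(T_amb − T) + Q̇.
τ = M c_p/UA = 1038.33 min; T_ss = T_amb + Q̇/UA = 12.59 + 72.30/0.8459 = 98.0611 °C.
T(t) = T_ss + (T₀ − T_ss)e^(−t/τ); set T = 89.51:
t = −τ ln[(T − T_ss)/(T₀ − T_ss)] = −1038.33 · ln(0.148274) = 1981.86 min.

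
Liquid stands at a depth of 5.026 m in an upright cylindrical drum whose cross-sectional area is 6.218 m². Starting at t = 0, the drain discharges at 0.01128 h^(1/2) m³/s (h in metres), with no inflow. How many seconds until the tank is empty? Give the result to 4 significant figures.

Volume balance on the tank: A dh/dt = −0.01128 √h.
∫ h^(−1/2) dh = −(0.01128/A) ∫ dt, giving 2√h = 2√h₀ − (0.01128/A) t.
Tank is empty when √h = 0: t_empty = 2A√h₀/0.01128.
t_empty = 2·6.218·√5.026/0.01128 = 12.4360·2.24187/0.01128 = 2471.63 s.

2472 s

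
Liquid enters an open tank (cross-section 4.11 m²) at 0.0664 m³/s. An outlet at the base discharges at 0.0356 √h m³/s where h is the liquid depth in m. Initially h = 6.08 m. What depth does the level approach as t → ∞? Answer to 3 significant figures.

A dh/dt = Q_in − 0.0356 √h. Steady state requires inflow = outflow:
Q_in = 0.0356 √h_ss ⇒ √h_ss = 0.0664/0.0356 = 1.8652.
h_ss = 1.8652² = 3.4789 m. (Since h₀ = 6.08 m > h_ss, the level will fall toward this value.)

3.48 m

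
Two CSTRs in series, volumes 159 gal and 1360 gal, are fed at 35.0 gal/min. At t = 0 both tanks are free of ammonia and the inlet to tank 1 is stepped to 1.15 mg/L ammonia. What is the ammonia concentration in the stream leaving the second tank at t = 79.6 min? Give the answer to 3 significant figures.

0.982 mg/L

Time constants: τᵢ = Vᵢ/Q for each well-mixed tank.
τ₁ = 159/35.0 = 4.5429 min; τ₂ = 1360/35.0 = 38.857 min.
Tank 1: C₁ = C_in(1 − e^(−t/τ₁)). Tank 2 (τ₁ ≠ τ₂): C₂ = C_in[1 − (τ₁ e^(−t/τ₁) − τ₂ e^(−t/τ₂))/(τ₁ − τ₂)].
At t = 79.6: e^(−t/τ₁) = 2.4563e-08, e^(−t/τ₂) = 0.12892.
C₂ = 1.15·[1 − (4.5429·2.4563e-08 − 38.857·0.12892)/(-34.314)] = 1.15·0.85401 = 0.98211 mg/L.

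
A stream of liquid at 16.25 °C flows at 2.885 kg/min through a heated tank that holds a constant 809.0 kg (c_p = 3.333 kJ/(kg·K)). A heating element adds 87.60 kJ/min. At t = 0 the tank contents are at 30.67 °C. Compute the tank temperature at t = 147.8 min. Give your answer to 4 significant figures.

28.49 °C

M c_p dT/dt = ṁ c_p (T_in − T) + Q̇.
τ = M/ṁ = 280.416 min; T_ss = T_in + Q̇/(ṁ c_p) = 16.25 + 87.60/(2.885·3.333) = 25.3601 °C.
Solution: T(t) = T_ss + (T₀ − T_ss) e^(−t/τ).
T(147.8) = 25.3601 + (5.30990)·e^(−147.8/280.416) = 25.3601 + (5.30990)·0.590330 = 28.4947 °C.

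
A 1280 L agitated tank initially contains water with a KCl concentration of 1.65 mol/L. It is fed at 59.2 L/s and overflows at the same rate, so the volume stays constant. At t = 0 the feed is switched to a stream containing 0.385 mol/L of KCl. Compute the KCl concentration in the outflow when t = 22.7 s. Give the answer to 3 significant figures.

0.828 mol/L

Mass balance on the solute (V constant): V dC/dt = Q(C_in − C).
Rewrite as dC/dt + C/τ = C_in/τ, τ = V/Q = 21.622 s.
Integrating: C(t) = C_in + (C₀ − C_in) e^(−t/τ).
C(22.7) = 0.385 + (1.65 − 0.385)·e^(−22.7/21.622) = 0.385 + (1.2650)·0.34998 = 0.82773 mol/L.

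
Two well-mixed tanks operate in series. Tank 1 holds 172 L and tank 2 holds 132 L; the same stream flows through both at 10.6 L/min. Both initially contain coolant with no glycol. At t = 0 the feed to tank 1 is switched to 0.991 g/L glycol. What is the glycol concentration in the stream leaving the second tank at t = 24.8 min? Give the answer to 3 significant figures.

Species balance on tank i: dCᵢ/dt = (Cᵢ₋₁ − Cᵢ)/τᵢ with τᵢ = Vᵢ/Q.
τ₁ = 172/10.6 = 16.226 min; τ₂ = 132/10.6 = 12.453 min.
Tank 1: C₁ = C_in(1 − e^(−t/τ₁)). Tank 2 (τ₁ ≠ τ₂): C₂ = C_in[1 − (τ₁ e^(−t/τ₁) − τ₂ e^(−t/τ₂))/(τ₁ − τ₂)].
At t = 24.8: e^(−t/τ₁) = 0.21689, e^(−t/τ₂) = 0.13649.
C₂ = 0.991·[1 − (16.226·0.21689 − 12.453·0.13649)/(3.7736)] = 0.991·0.51779 = 0.51313 g/L.

0.513 g/L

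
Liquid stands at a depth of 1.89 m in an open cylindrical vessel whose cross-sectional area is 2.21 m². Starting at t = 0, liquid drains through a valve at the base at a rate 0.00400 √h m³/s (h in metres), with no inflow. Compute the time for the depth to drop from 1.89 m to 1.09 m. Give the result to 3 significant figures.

With no inflow, A dh/dt = −0.00400 √h.
Separate and integrate: 2(√h − √h₀) = −(0.00400/A) t.
t = 2A(√h₀ − √h)/0.00400 = 2·2.21·(√1.89 − √1.09)/0.00400
  = 4.4200 × (1.3748 − 1.0440) / 0.00400 = 365.47 s.

365 s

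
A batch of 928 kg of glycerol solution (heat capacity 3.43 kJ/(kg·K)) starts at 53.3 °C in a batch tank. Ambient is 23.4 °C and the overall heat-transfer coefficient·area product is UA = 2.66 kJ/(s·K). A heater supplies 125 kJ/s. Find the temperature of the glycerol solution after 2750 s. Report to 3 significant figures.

Lumped-capacitance energy balance: M c_p dT/dt = UA(T_amb − T) + Q̇.
dT/dt = (T_ss − T)/τ with T_ss = T_amb + Q̇/UA = 23.4 + 125/2.66 = 70.392 °C, τ = M c_p/UA = 928·3.43/2.66 = 1196.6 s.
Solution: T(t) = T_ss + (T₀ − T_ss) e^(−t/τ).
T(2750) = 70.392 + (-17.092)·0.10045 = 68.676 °C.

68.7 °C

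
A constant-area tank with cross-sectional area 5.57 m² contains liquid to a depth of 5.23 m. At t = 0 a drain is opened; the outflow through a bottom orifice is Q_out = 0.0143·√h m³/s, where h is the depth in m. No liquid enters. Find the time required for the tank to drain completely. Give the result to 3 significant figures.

1780 s

A dh/dt = −Q_out = −0.0143 √h.
Separate and integrate: 2(√h − √h₀) = −(0.0143/A) t.
Set h = 0: 2√h₀ = (0.0143/A) t_empty ⇒ t_empty = 2A√h₀/0.0143.
t_empty = 2·5.57·√5.23/0.0143 = 11.140·2.2869/0.0143 = 1781.6 s.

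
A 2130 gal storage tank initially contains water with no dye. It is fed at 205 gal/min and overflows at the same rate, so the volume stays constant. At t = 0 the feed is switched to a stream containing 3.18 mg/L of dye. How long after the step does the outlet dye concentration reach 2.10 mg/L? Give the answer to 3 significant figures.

Accumulation = in − out for the solute gives V dC/dt = Q(C_in − C), so τ = V/Q = 10.390 min.
C(t) = C_in + (C₀ − C_in) e^(−t/τ). Set C = 2.10 and solve for t:
e^(−t/τ) = (C − C_in)/(C₀ − C_in) = (2.10 − 3.18)/(0 − 3.18) = 0.33962
t = −τ ln(…) = 10.390 × 1.0799 = 11.221 min.

11.2 min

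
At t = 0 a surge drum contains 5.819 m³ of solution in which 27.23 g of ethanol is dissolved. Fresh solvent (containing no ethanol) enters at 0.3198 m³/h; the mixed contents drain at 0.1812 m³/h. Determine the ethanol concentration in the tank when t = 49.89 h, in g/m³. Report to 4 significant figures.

Let m(t) be the amount of ethanol. Volume: V(t) = V₀ + (Q_in − Q_out) t = 5.819 + 0.138600 t; V(49.89) = 12.7338 m³.
Species balance (pure solvent in): dm/dt = −Q_out · m/V(t).
Separate: dm/m = −Q_out dt/V(t) ⇒ ln(m/m₀) = −(Q_out/(Q_in−Q_out)) ln(V/V₀).
m = m₀ (V₀/V)^(Q_out/(Q_in−Q_out)) = 27.23 × (5.819/12.7338)^(1.30736) = 9.78147 g.
C = m/V = 9.78147/12.7338 = 0.768153 g/m³.

0.7682 g/m³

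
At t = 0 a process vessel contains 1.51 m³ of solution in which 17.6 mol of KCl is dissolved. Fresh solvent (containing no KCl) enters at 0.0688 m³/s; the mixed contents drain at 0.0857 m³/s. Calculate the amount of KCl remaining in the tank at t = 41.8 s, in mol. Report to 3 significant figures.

Total volume: dV/dt = Q_in − Q_out = -0.016900 m³/s, so V(t) = 1.51 − 0.016900 t and V(41.8) = 0.80358 m³.
Solute balance: dm/dt = 0 − Q_out C = −Q_out m/V(t).
dm/m = −Q_out dt/(V₀ − 0.016900 t); integrating gives ln(m/m₀) = −(Q_out/(Q_in−Q_out)) ln(V/V₀).
m = m₀ (V₀/V)^(Q_out/(Q_in−Q_out)) = 17.6 × (1.51/0.80358)^(-5.0710) = 0.71833 mol.

0.718 mol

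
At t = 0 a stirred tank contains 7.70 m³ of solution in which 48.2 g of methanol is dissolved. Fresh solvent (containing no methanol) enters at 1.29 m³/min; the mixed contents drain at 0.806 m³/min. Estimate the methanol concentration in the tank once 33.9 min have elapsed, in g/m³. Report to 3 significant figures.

0.299 g/m³

Let m(t) be the amount of methanol. Volume: V(t) = V₀ + (Q_in − Q_out) t = 7.70 + 0.48400 t; V(33.9) = 24.108 m³.
Solute balance: dm/dt = 0 − Q_out C = −Q_out m/V(t).
Separate: dm/m = −Q_out dt/V(t) ⇒ ln(m/m₀) = −(Q_out/(Q_in−Q_out)) ln(V/V₀).
m = m₀ (V₀/V)^(Q_out/(Q_in−Q_out)) = 48.2 × (7.70/24.108)^(1.6653) = 7.2048 g.
C = m/V = 7.2048/24.108 = 0.29886 g/m³.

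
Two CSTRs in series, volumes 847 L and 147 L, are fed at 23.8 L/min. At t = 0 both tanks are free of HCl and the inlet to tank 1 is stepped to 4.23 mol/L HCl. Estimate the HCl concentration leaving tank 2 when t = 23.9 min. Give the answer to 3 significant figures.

Species balance on tank i: dCᵢ/dt = (Cᵢ₋₁ − Cᵢ)/τᵢ with τᵢ = Vᵢ/Q.
τ₁ = 847/23.8 = 35.588 min; τ₂ = 147/23.8 = 6.1765 min.
Tank 1: C₁ = C_in(1 − e^(−t/τ₁)). Tank 2 (τ₁ ≠ τ₂): C₂ = C_in[1 − (τ₁ e^(−t/τ₁) − τ₂ e^(−t/τ₂))/(τ₁ − τ₂)].
At t = 23.9: e^(−t/τ₁) = 0.51091, e^(−t/τ₂) = 0.020868.
C₂ = 4.23·[1 − (35.588·0.51091 − 6.1765·0.020868)/(29.412)] = 4.23·0.38619 = 1.6336 mol/L.

1.63 mol/L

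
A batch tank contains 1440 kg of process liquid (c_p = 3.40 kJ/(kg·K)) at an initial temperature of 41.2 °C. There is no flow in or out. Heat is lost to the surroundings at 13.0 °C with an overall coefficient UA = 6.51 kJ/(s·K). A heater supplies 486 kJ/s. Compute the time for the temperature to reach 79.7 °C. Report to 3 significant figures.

M c_p dT/dt = −UA(T − T_amb) + Q̇.
τ = M c_p/UA = 752.07 s; T_ss = T_amb + Q̇/UA = 13.0 + 486/6.51 = 87.654 °C.
T(t) = T_ss + (T₀ − T_ss)e^(−t/τ); set T = 79.7:
t = −τ ln[(T − T_ss)/(T₀ − T_ss)] = −752.07 · ln(0.17123) = 1327.2 s.

1330 s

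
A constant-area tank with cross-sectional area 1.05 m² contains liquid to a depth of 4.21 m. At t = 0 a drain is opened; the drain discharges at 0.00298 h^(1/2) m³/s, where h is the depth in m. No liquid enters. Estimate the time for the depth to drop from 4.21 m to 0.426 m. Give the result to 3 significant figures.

Accumulation of liquid (constant cross-section A): A dh/dt = −0.00298 √h.
This is separable: 2 d(√h)/dt = −0.00298/A, so √h = √h₀ − (0.00298/(2A)) t.
t = 2A(√h₀ − √h)/0.00298 = 2·1.05·(√4.21 − √0.426)/0.00298
  = 2.1000 × (2.0518 − 0.65269) / 0.00298 = 985.97 s.

986 s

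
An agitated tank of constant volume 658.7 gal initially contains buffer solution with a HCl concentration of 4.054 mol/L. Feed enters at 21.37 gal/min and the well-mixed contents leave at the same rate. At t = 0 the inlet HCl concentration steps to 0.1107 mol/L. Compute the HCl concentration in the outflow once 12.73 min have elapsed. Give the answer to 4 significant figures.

2.720 mol/L

Accumulation = in − out for the solute gives V dC/dt = Q(C_in − C).
Rewrite as dC/dt + C/τ = C_in/τ, τ = V/Q = 30.8236 min.
Solution: C(t) = C_in + (C₀ − C_in) e^(−t/τ).
C(12.73) = 0.1107 + (4.054 − 0.1107)·e^(−12.73/30.8236) = 0.1107 + (3.94330)·0.661665 = 2.71984 mol/L.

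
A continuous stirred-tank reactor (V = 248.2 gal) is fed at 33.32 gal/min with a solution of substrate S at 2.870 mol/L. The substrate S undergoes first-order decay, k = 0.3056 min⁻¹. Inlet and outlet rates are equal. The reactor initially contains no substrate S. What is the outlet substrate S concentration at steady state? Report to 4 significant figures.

Accumulation = in − out − consumed: V dC/dt = Q C_in − Q C − k V C.
At steady state: 0 = Q C_in − (Q + kV) C_ss, so C_ss = Q C_in/(Q + kV).
C_ss = 33.32·2.870/(33.32 + 0.3056·248.2) = 95.6284/109.170 = 0.875959 mol/L.

0.8760 mol/L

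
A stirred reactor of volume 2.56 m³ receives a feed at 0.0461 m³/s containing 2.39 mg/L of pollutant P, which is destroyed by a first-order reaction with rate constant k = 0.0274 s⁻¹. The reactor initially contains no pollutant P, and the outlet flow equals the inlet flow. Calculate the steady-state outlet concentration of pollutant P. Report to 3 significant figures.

0.948 mg/L

V dC/dt = Q(C_in − C) − k V C.
Steady state (dC/dt = 0): C_ss = Q C_in/(Q + kV) = C_in/(1 + kV/Q).
C_ss = 0.0461·2.39/(0.0461 + 0.0274·2.56) = 0.11018/0.11624 = 0.94783 mg/L.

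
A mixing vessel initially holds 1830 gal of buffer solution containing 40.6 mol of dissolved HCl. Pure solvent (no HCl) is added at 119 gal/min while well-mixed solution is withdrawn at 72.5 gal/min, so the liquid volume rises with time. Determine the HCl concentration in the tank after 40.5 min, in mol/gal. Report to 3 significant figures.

0.00363 mol/gal

Let m(t) be the amount of HCl. Volume: V(t) = V₀ + (Q_in − Q_out) t = 1830 + 46.500 t; V(40.5) = 3713.2 gal.
Solute balance: dm/dt = 0 − Q_out C = −Q_out m/V(t).
Separate: dm/m = −Q_out dt/V(t) ⇒ ln(m/m₀) = −(Q_out/(Q_in−Q_out)) ln(V/V₀).
m = m₀ (V₀/V)^(Q_out/(Q_in−Q_out)) = 40.6 × (1830/3713.2)^(1.5591) = 13.471 mol.
C = m/V = 13.471/3713.2 = 0.0036278 mol/gal.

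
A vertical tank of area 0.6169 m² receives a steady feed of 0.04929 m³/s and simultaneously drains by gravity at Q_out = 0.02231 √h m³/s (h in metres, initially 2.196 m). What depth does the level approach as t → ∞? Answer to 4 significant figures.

4.881 m

Volume balance on the tank: A dh/dt = Q_in − 0.02231 √h. At steady state dh/dt = 0:
Q_in = 0.02231 √h_ss ⇒ √h_ss = 0.04929/0.02231 = 2.20932.
h_ss = 2.20932² = 4.88111 m. (Since h₀ = 2.196 m < h_ss, the level will rise toward this value.)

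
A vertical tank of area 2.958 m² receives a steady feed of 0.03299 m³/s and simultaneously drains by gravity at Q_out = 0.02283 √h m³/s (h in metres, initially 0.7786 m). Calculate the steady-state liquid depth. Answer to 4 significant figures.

2.088 m

Accumulation of liquid (constant cross-section A): A dh/dt = Q_in − 0.02283 √h. At steady state dh/dt = 0:
Q_in = 0.02283 √h_ss ⇒ √h_ss = 0.03299/0.02283 = 1.44503.
h_ss = 1.44503² = 2.08811 m. (Since h₀ = 0.7786 m < h_ss, the level will rise toward this value.)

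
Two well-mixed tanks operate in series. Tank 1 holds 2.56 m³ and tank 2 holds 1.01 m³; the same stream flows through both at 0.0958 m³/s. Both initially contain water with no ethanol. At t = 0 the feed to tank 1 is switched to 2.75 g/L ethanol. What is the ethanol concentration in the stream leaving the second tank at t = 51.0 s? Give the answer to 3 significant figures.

2.09 g/L

Time constants: τᵢ = Vᵢ/Q for each well-mixed tank.
τ₁ = 2.56/0.0958 = 26.722 s; τ₂ = 1.01/0.0958 = 10.543 s.
Solving the cascade with C₁(0)=C₂(0)=0 gives C₂(t) = C_in[1 − (τ₁ e^(−t/τ₁) − τ₂ e^(−t/τ₂))/(τ₁ − τ₂)].
At t = 51.0: e^(−t/τ₁) = 0.14830, e^(−t/τ₂) = 0.0079274.
C₂ = 2.75·[1 − (26.722·0.14830 − 10.543·0.0079274)/(16.180)] = 2.75·0.76023 = 2.0906 g/L.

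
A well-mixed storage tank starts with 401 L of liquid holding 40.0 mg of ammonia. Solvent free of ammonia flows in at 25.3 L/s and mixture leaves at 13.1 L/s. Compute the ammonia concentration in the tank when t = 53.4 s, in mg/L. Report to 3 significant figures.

Total volume: dV/dt = Q_in − Q_out = 12.200 L/s, so V(t) = 401 + 12.200 t and V(53.4) = 1052.5 L.
No ammonia enters, so dm/dt = −Q_out · (m/V).
Separate: dm/m = −Q_out dt/V(t) ⇒ ln(m/m₀) = −(Q_out/(Q_in−Q_out)) ln(V/V₀).
m = m₀ (V₀/V)^(Q_out/(Q_in−Q_out)) = 40.0 × (401/1052.5)^(1.0738) = 14.193 mg.
C = m/V = 14.193/1052.5 = 0.013485 mg/L.

0.0135 mg/L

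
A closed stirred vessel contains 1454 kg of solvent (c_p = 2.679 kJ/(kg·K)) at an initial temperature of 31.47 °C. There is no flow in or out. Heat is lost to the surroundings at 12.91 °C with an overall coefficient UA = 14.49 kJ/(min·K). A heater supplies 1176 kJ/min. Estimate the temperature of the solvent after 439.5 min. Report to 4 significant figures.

81.86 °C

Unsteady energy balance on the tank contents: M c_p dT/dt = −UA(T − T_amb) + Q̇.
dT/dt = (T_ss − T)/τ with T_ss = T_amb + Q̇/UA = 12.91 + 1176/14.49 = 94.0694 °C, τ = M c_p/UA = 1454·2.679/14.49 = 268.824 min.
Integrating: T(t) = T_ss + (T₀ − T_ss) e^(−t/τ).
T(439.5) = 94.0694 + (-62.5994)·0.194973 = 81.8642 °C.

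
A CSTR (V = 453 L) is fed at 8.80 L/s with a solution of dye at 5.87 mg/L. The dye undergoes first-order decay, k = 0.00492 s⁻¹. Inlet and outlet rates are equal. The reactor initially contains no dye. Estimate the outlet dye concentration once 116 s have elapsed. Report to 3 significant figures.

V dC/dt = Q(C_in − C) − k V C.
This is linear with rate a = Q/V + k = 0.024346 s⁻¹.
C_ss = Q C_in/(Q + kV) = 4.6838 mg/L; C(t) = C_ss + (C₀ − C_ss) e^(−a t).
C(116) = 4.6838 + (-4.6838)·e^(−0.024346·116) = 4.6838 + (-4.6838)·0.059360 = 4.4057 mg/L.

4.41 mg/L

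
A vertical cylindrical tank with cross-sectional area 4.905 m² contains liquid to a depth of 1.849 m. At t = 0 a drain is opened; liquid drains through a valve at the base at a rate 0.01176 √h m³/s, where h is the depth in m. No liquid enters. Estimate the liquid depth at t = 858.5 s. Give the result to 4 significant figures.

With no inflow, A dh/dt = −0.01176 √h.
Separate and integrate: 2(√h − √h₀) = −(0.01176/A) t.
√h = √1.849 − 0.01176·858.5/(2·4.905) = 1.35978 − 1.02915 = 0.330630.
h = 0.330630² = 0.109316 m.

0.1093 m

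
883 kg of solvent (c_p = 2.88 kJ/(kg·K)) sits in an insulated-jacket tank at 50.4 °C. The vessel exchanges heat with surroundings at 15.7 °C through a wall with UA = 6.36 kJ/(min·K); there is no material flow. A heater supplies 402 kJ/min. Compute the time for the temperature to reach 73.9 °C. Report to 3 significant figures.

M c_p dT/dt = −UA(T − T_amb) + Q̇.
τ = M c_p/UA = 399.85 min; T_ss = T_amb + Q̇/UA = 15.7 + 402/6.36 = 78.908 °C.
T(t) = T_ss + (T₀ − T_ss)e^(−t/τ); set T = 73.9:
t = −τ ln[(T − T_ss)/(T₀ − T_ss)] = −399.85 · ln(0.17566) = 695.43 min.

695 min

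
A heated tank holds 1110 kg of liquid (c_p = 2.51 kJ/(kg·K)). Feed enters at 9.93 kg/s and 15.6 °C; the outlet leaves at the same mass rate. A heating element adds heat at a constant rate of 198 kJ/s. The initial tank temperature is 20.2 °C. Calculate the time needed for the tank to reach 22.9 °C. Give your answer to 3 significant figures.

184 s

First-law balance (no shaft work): M c_p dT/dt = ṁ c_p (T_in − T) + 198.
τ = M/ṁ = 111.78 s; T_ss = T_in + Q̇/(ṁ c_p) = 23.544 °C.
T(t) = T_ss + (T₀ − T_ss) e^(−t/τ). Set T = 22.9:
e^(−t/τ) = (22.9 − 23.544)/(20.2 − 23.544) = 0.19260
t = −111.78 · ln(0.19260) = 184.12 s.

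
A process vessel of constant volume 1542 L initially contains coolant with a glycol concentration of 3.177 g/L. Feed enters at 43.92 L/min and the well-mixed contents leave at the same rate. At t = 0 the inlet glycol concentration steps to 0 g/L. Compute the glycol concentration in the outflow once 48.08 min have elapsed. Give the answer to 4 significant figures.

Accumulation = in − out for the solute gives V dC/dt = Q(C_in − C).
So dC/dt = (C_in − C)/τ with τ = V/Q = 1542/43.92 = 35.1093 min.
Integrating: C(t) = C_in + (C₀ − C_in) e^(−t/τ).
C(48.08) = 0 + (3.177 − 0)·e^(−48.08/35.1093) = 0 + (3.17700)·0.254250 = 0.807752 g/L.

0.8078 g/L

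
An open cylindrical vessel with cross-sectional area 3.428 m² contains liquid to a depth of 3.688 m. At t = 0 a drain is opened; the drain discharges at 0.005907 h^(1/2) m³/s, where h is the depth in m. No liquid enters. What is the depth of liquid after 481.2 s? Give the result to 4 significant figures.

A dh/dt = −Q_out = −0.005907 √h.
Separate and integrate: 2(√h − √h₀) = −(0.005907/A) t.
√h = √3.688 − 0.005907·481.2/(2·3.428) = 1.92042 − 0.414593 = 1.50582.
h = 1.50582² = 2.26751 m.

2.268 m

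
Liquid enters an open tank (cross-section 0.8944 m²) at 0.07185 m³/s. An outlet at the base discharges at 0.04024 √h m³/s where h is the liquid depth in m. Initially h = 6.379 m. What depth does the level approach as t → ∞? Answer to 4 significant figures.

Level balance: A dh/dt = 0.07185 − 0.04024 √h. Setting dh/dt = 0:
Q_in = 0.04024 √h_ss ⇒ √h_ss = 0.07185/0.04024 = 1.78554.
h_ss = 1.78554² = 3.18814 m. (Since h₀ = 6.379 m > h_ss, the level will fall toward this value.)

3.188 m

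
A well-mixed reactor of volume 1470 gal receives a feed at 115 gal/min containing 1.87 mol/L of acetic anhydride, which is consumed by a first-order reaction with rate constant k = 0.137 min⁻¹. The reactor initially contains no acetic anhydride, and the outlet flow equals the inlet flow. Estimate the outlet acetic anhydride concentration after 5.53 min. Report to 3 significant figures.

Species balance: V dC/dt = Q C_in − Q C − k V C.
dC/dt = (Q/V) C_in − (Q/V + k) C; effective rate a = Q/V + k = 0.078231 + 0.137 = 0.21523 min⁻¹.
C_ss = Q C_in/(Q + kV) = 0.67970 mol/L; C(t) = C_ss + (C₀ − C_ss) e^(−a t).
C(5.53) = 0.67970 + (-0.67970)·e^(−0.21523·5.53) = 0.67970 + (-0.67970)·0.30415 = 0.47297 mol/L.

0.473 mol/L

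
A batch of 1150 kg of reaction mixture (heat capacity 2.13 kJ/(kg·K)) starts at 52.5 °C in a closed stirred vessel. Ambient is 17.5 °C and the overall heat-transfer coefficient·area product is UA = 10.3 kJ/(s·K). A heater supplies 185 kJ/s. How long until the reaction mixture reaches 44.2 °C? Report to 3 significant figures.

159 s

Unsteady energy balance on the tank contents: M c_p dT/dt = −UA(T − T_amb) + Q̇.
τ = M c_p/UA = 237.82 s; T_ss = T_amb + Q̇/UA = 17.5 + 185/10.3 = 35.461 °C.
T(t) = T_ss + (T₀ − T_ss)e^(−t/τ); set T = 44.2:
t = −τ ln[(T − T_ss)/(T₀ − T_ss)] = −237.82 · ln(0.51288) = 158.79 s.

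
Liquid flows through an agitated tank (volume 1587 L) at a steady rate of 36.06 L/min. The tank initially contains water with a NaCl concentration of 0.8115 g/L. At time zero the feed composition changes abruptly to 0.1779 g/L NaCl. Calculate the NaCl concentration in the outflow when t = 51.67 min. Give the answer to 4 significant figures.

0.3738 g/L

Species balance on the tank: V dC/dt = Q(C_in − C).
Time constant τ = V/Q = 1587/36.06 = 44.0100 min.
Integrating: C(t) = C_in + (C₀ − C_in) e^(−t/τ).
C(51.67) = 0.1779 + (0.8115 − 0.1779)·e^(−51.67/44.0100) = 0.1779 + (0.633600)·0.309112 = 0.373753 g/L.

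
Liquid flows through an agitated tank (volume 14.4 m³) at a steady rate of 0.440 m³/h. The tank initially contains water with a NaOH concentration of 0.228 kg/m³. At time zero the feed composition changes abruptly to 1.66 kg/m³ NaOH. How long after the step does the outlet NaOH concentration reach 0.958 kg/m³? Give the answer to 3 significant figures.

23.3 h

Accumulation = in − out for the solute gives V dC/dt = Q(C_in − C), so τ = V/Q = 32.727 h.
C(t) = C_in + (C₀ − C_in) e^(−t/τ). Set C = 0.958 and solve for t:
e^(−t/τ) = (C − C_in)/(C₀ − C_in) = (0.958 − 1.66)/(0.228 − 1.66) = 0.49022
t = −τ ln(…) = 32.727 × 0.71289 = 23.331 h.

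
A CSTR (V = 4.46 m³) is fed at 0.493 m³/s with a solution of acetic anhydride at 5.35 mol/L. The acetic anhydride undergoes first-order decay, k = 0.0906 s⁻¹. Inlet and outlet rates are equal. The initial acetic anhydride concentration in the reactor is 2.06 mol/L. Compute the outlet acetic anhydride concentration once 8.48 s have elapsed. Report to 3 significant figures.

Species balance: V dC/dt = Q C_in − Q C − k V C.
This is linear with rate a = Q/V + k = 0.20114 s⁻¹.
C_ss = Q C_in/(Q + kV) = 2.9402 mol/L; C(t) = C_ss + (C₀ − C_ss) e^(−a t).
C(8.48) = 2.9402 + (-0.88016)·e^(−0.20114·8.48) = 2.9402 + (-0.88016)·0.18165 = 2.7803 mol/L.

2.78 mol/L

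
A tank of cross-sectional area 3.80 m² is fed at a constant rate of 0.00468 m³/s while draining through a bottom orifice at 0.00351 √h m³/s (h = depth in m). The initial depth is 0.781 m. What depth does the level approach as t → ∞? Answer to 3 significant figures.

1.78 m

Accumulation of liquid (constant cross-section A): A dh/dt = Q_in − 0.00351 √h. At steady state dh/dt = 0:
Q_in = 0.00351 √h_ss ⇒ √h_ss = 0.00468/0.00351 = 1.3333.
h_ss = 1.3333² = 1.7778 m. (Since h₀ = 0.781 m < h_ss, the level will rise toward this value.)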